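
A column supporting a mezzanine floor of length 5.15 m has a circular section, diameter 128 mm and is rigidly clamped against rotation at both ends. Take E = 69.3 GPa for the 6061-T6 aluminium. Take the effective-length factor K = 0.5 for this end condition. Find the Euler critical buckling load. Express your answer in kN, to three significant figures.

P_cr ≈ 1360 kN

I = πd⁴/64 = π×128⁴/64 = 1.318×10^7 mm⁴
I = 1.318×10^7 mm⁴ = 1.318×10^-5 m⁴
Effective length L_e = K·L = 0.5 × 5.15 = 2.575 m
P_cr = π²EI / L_e² = π² × 69.3×10⁹ × 1.318×10^-5 / 2.575² = 1.359×10^6 N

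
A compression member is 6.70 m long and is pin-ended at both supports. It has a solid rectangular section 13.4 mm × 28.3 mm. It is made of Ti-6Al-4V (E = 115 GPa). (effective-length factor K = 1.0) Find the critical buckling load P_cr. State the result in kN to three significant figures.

P_cr ≈ 0.143 kN

Buckling occurs about the weak axis: I_min = h·b³/12 with b = 13.4 mm (the shorter side).
I_min = 28.3×13.4³/12 = 5.674×10^3 mm⁴
I = 5.674×10^3 mm⁴ = 5.674×10^-9 m⁴
Effective length L_e = K·L = 1 × 6.70 = 6.700 m
P_cr = π²EI / L_e² = π² × 115×10⁹ × 5.674×10^-9 / 6.700² = 143.5 N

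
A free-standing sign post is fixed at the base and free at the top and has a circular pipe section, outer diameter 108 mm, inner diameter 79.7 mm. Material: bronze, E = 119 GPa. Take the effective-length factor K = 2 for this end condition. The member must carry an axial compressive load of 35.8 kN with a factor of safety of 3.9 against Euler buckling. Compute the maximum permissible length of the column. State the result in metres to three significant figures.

L_max ≈ 3.14 m

d_o = 108 mm, d_i = 79.7 mm
I = π(d_o⁴ − d_i⁴)/64 = π(108⁴ − 79.70⁴)/64 = 4.698×10^6 mm⁴
I = 4.698×10^-6 m⁴
Required critical load P_cr = n·P = 3.9 × 35.8 = 139.6 kN = 1.396×10^5 N
From P_cr = π²EI/(K·L)²:  L = (1/K)·√(π²EI/P_cr) = (1/2)·√(π²×1.19×10^11×4.698×10^-6/1.396×10^5)
L = 3.14 m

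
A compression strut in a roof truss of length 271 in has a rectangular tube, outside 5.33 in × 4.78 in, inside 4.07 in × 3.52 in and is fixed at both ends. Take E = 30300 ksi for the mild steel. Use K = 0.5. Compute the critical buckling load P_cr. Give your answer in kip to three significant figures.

Weak-axis I_min = (h_o·b_o³ − h_i·b_i³)/12 with b_o = 4.78, b_i = 3.520 in (shorter outer/inner sides).
I_min = (5.33×4.78³ − 4.070×3.520³)/12 = 33.72 in⁴
Effective length L_e = K·L = 0.5 × 271 = 135.5 in
P_cr = π²EI / L_e² = π² × 30300×10³ × 33.72 / 135.5² = 5.492×10^5 lb

P_cr ≈ 549 kip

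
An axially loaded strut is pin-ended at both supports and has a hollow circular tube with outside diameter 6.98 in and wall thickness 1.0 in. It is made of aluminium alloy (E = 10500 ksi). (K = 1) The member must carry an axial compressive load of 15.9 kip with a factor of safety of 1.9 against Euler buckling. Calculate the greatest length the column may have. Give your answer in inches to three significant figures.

Inner diameter d_i = 6.98 − 2×1.0 = 4.980 in
I = π(d_o⁴ − d_i⁴)/64 = π(6.98⁴ − 4.980⁴)/64 = 86.33 in⁴
Required critical load P_cr = n·P = 1.9 × 15.9 = 30.21 kip = 3.021×10^4 lb
From P_cr = π²EI/(K·L)²:  L = (1/K)·√(π²EI/P_cr) = (1/1)·√(π²×1.05×10^7×86.33/3.021×10^4)
L = 544 in

L_max ≈ 544 in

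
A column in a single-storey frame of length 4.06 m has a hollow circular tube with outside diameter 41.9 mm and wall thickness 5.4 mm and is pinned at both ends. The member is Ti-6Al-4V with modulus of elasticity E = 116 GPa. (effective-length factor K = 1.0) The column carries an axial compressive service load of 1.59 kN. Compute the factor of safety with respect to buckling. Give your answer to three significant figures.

n ≈ 4.60

Inner diameter d_i = 41.9 − 2×5.4 = 31.10 mm
I = π(d_o⁴ − d_i⁴)/64 = π(41.9⁴ − 31.10⁴)/64 = 1.054×10^5 mm⁴
I = 1.054×10^5 mm⁴ = 1.054×10^-7 m⁴
Effective length L_e = K·L = 1 × 4.06 = 4.060 m
P_cr = π²EI / L_e² = π² × 116×10⁹ × 1.054×10^-7 / 4.060² = 7.319×10^3 N
Factor of safety n = P_cr / P = 7.3188 / 1.59 = 4.60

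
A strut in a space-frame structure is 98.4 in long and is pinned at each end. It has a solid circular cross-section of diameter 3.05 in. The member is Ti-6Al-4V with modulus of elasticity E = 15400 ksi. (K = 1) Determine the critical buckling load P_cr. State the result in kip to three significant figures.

I = πd⁴/64 = π×3.05⁴/64 = 4.248 in⁴
Effective length L_e = K·L = 1 × 98.4 = 98.40 in
P_cr = π²EI / L_e² = π² × 15400×10³ × 4.248 / 98.40² = 6.668×10^4 lb

P_cr ≈ 66.7 kip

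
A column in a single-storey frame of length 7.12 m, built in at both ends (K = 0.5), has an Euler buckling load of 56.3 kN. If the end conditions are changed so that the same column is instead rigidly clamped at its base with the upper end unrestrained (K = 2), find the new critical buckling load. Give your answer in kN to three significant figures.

P_cr ∝ 1/K², so P_cr,new = P_cr,old × (K_old/K_new)² = 56.3 × (0.5/2)²
= 56.3 × 0.06250 = 3.52 kN

P_cr ≈ 3.52 kN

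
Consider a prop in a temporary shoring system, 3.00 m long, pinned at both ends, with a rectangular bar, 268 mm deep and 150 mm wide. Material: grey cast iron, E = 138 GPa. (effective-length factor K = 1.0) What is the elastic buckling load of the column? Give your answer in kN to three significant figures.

Buckling occurs about the weak axis: I_min = h·b³/12 with b = 150 mm (the shorter side).
I_min = 268×150³/12 = 7.537×10^7 mm⁴
I = 7.537×10^7 mm⁴ = 7.537×10^-5 m⁴
Effective length L_e = K·L = 1 × 3.00 = 3.000 m
P_cr = π²EI / L_e² = π² × 138×10⁹ × 7.537×10^-5 / 3.000² = 1.141×10^7 N

P_cr ≈ 11400 kN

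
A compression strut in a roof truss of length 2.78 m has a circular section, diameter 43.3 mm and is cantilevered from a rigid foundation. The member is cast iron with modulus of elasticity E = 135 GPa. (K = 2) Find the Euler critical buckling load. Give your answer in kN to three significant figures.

I = πd⁴/64 = π×43.3⁴/64 = 1.726×10^5 mm⁴
I = 1.726×10^5 mm⁴ = 1.726×10^-7 m⁴
Effective length L_e = K·L = 2 × 2.78 = 5.560 m
P_cr = π²EI / L_e² = π² × 135×10⁹ × 1.726×10^-7 / 5.560² = 7.437×10^3 N

P_cr ≈ 7.44 kN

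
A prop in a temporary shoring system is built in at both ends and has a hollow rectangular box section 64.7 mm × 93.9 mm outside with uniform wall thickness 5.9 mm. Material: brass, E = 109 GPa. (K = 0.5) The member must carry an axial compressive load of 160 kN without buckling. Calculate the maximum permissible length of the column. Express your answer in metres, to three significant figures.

L_max ≈ 5.46 m

Inner dimensions: h_i = 93.9 − 2×5.9 = 82.10 mm, b_i = 64.7 − 2×5.9 = 52.90 mm
Weak-axis I_min = (h_o·b_o³ − h_i·b_i³)/12 with b_o = 64.7, b_i = 52.90 mm (shorter outer/inner sides).
I_min = (93.9×64.7³ − 82.10×52.90³)/12 = 1.107×10^6 mm⁴
I = 1.107×10^-6 m⁴
At the buckling limit P_cr = P = 1.600×10^5 N
From P_cr = π²EI/(K·L)²:  L = (1/K)·√(π²EI/P_cr) = (1/0.5)·√(π²×1.09×10^11×1.107×10^-6/1.600×10^5)
L = 5.46 m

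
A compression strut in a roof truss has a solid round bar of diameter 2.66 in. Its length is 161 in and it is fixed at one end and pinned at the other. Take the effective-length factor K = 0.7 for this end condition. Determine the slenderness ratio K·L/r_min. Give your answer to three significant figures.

For a solid circle r = d/4 = 2.66/4 = 0.6650 in
L_e = K·L = 0.7 × 161 = 112.7 in
λ = L_e / r_min = 112.70 / 0.6650 = 169

λ ≈ 169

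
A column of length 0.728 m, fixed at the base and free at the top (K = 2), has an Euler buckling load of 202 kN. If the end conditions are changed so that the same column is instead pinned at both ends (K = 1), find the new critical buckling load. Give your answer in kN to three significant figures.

P_cr ≈ 808 kN

P_cr ∝ 1/K², so P_cr,new = P_cr,old × (K_old/K_new)² = 202 × (2/1)²
= 202 × 4.000 = 808 kN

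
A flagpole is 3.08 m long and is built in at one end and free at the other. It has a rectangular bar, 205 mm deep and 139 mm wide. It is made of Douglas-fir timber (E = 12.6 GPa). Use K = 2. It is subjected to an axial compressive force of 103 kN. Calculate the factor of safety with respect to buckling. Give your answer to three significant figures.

Buckling occurs about the weak axis: I_min = h·b³/12 with b = 139 mm (the shorter side).
I_min = 205×139³/12 = 4.588×10^7 mm⁴
I = 4.588×10^7 mm⁴ = 4.588×10^-5 m⁴
Effective length L_e = K·L = 2 × 3.08 = 6.160 m
P_cr = π²EI / L_e² = π² × 12.6×10⁹ × 4.588×10^-5 / 6.160² = 1.504×10^5 N
Factor of safety n = P_cr / P = 150.36 / 103 = 1.46

n ≈ 1.46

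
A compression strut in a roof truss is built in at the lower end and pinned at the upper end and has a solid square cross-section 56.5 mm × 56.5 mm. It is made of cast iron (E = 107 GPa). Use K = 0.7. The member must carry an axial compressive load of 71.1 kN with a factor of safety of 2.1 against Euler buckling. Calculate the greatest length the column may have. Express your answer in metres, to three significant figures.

I = a⁴/12 = 56.5⁴/12 = 8.492×10^5 mm⁴
I = 8.492×10^-7 m⁴
Required critical load P_cr = n·P = 2.1 × 71.1 = 149.3 kN = 1.493×10^5 N
From P_cr = π²EI/(K·L)²:  L = (1/K)·√(π²EI/P_cr) = (1/0.7)·√(π²×1.07×10^11×8.492×10^-7/1.493×10^5)
L = 3.50 m

L_max ≈ 3.50 m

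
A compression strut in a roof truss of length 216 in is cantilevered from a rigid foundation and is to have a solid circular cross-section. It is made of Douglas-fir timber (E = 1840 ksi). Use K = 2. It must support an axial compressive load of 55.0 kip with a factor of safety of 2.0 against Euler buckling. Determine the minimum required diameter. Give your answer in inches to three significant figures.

d ≈ 12.3 in

Required P_cr = n·P = 2.0 × 55.0 = 110.0 kip
L_e = K·L = 2 × 216 = 432.0 in
Required I = P_cr·L_e²/(π²E) = 1.100×10^5 × 432.0² / (π² × 1.84×10^6) = 1.130×10^3 in⁴
Solid circle: I = πd⁴/64  ⇒  d = (64I/π)^(1/4) = (64×1.130×10^3/π)^(1/4) = 12.3 in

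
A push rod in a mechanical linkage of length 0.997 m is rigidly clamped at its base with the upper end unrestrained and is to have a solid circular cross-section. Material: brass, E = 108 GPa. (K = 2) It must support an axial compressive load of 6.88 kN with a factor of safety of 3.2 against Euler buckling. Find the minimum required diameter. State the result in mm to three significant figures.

d ≈ 36.0 mm

Required P_cr = n·P = 3.2 × 6.88 = 22.02 kN
L_e = K·L = 2 × 0.997 = 1.994 m
Required I = P_cr·L_e²/(π²E) = 2.202×10^4 × 1.994² / (π² × 1.08×10^11) = 8.212×10^-8 m⁴
I_req = 8.212×10^4 mm⁴
Solid circle: I = πd⁴/64  ⇒  d = (64I/π)^(1/4) = (64×8.212×10^4/π)^(1/4) = 36.0 mm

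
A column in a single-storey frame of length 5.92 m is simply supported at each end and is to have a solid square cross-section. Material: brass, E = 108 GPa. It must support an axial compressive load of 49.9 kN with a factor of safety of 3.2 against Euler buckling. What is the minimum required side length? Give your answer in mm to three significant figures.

a ≈ 89.1 mm

Required P_cr = n·P = 3.2 × 49.9 = 159.7 kN
L_e = K·L = 1 × 5.92 = 5.920 m
Required I = P_cr·L_e²/(π²E) = 1.597×10^5 × 5.920² / (π² × 1.08×10^11) = 5.250×10^-6 m⁴
I_req = 5.250×10^6 mm⁴
Solid square: I = a⁴/12  ⇒  a = (12I)^(1/4) = (12×5.250×10^6)^(1/4) = 89.1 mm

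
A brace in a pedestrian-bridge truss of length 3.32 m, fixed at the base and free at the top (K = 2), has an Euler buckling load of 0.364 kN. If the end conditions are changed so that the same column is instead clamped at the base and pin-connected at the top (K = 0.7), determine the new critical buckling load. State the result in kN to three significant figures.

P_cr ≈ 2.97 kN

P_cr ∝ 1/K², so P_cr,new = P_cr,old × (K_old/K_new)² = 0.364 × (2/0.7)²
= 0.364 × 8.163 = 2.97 kN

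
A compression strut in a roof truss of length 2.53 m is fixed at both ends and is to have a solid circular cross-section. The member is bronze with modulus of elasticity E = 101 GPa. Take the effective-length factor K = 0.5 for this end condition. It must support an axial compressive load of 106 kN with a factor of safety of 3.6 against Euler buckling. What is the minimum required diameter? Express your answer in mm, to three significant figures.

Required P_cr = n·P = 3.6 × 106 = 381.6 kN
L_e = K·L = 0.5 × 2.53 = 1.265 m
Required I = P_cr·L_e²/(π²E) = 3.816×10^5 × 1.265² / (π² × 1.01×10^11) = 6.126×10^-7 m⁴
I_req = 6.126×10^5 mm⁴
Solid circle: I = πd⁴/64  ⇒  d = (64I/π)^(1/4) = (64×6.126×10^5/π)^(1/4) = 59.4 mm

d ≈ 59.4 mm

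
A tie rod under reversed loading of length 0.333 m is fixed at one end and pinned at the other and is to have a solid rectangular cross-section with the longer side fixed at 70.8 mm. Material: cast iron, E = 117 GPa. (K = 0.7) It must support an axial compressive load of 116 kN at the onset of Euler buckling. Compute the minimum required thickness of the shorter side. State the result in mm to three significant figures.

b ≈ 9.74 mm

L_e = K·L = 0.7 × 0.333 = 0.2331 m
Required I = P_cr·L_e²/(π²E) = 1.160×10^5 × 0.2331² / (π² × 1.17×10^11) = 5.458×10^-9 m⁴
I_req = 5.458×10^3 mm⁴
Rectangle, weak axis: I_min = h·b³/12 with h = 70.8 mm fixed  ⇒  b = (12I/h)^(1/3) = 9.74 mm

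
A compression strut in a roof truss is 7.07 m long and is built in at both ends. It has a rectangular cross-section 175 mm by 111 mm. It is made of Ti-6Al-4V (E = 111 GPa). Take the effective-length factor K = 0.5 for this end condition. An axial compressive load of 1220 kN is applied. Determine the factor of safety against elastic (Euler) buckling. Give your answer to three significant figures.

Buckling occurs about the weak axis: I_min = h·b³/12 with b = 111 mm (the shorter side).
I_min = 175×111³/12 = 1.994×10^7 mm⁴
I = 1.994×10^7 mm⁴ = 1.994×10^-5 m⁴
Effective length L_e = K·L = 0.5 × 7.07 = 3.535 m
P_cr = π²EI / L_e² = π² × 111×10⁹ × 1.994×10^-5 / 3.535² = 1.749×10^6 N
Factor of safety n = P_cr / P = 1748.5 / 1220 = 1.43

n ≈ 1.43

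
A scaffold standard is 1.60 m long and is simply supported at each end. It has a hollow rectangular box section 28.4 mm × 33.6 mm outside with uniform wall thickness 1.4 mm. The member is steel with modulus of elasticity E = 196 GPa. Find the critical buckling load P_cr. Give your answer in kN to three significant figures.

P_cr ≈ 15.9 kN

Inner dimensions: h_i = 33.6 − 2×1.4 = 30.80 mm, b_i = 28.4 − 2×1.4 = 25.60 mm
Weak-axis I_min = (h_o·b_o³ − h_i·b_i³)/12 with b_o = 28.4, b_i = 25.60 mm (shorter outer/inner sides).
I_min = (33.6×28.4³ − 30.80×25.60³)/12 = 2.108×10^4 mm⁴
I = 2.108×10^4 mm⁴ = 2.108×10^-8 m⁴
Effective length L_e = K·L = 1 × 1.60 = 1.600 m
P_cr = π²EI / L_e² = π² × 196×10⁹ × 2.108×10^-8 / 1.600² = 1.593×10^4 N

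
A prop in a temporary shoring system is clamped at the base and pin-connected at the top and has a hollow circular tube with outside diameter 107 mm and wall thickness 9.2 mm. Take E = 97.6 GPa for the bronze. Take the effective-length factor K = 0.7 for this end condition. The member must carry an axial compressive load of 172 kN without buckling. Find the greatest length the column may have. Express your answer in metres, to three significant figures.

Inner diameter d_i = 107 − 2×9.2 = 88.60 mm
I = π(d_o⁴ − d_i⁴)/64 = π(107⁴ − 88.60⁴)/64 = 3.409×10^6 mm⁴
I = 3.409×10^-6 m⁴
At the buckling limit P_cr = P = 1.720×10^5 N
From P_cr = π²EI/(K·L)²:  L = (1/K)·√(π²EI/P_cr) = (1/0.7)·√(π²×9.76×10^10×3.409×10^-6/1.720×10^5)
L = 6.24 m

L_max ≈ 6.24 m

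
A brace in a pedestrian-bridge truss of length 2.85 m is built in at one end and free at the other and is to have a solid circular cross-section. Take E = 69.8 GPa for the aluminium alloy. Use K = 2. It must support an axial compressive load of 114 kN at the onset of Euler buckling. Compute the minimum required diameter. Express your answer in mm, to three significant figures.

L_e = K·L = 2 × 2.85 = 5.700 m
Required I = P_cr·L_e²/(π²E) = 1.140×10^5 × 5.700² / (π² × 6.98×10^10) = 5.376×10^-6 m⁴
I_req = 5.376×10^6 mm⁴
Solid circle: I = πd⁴/64  ⇒  d = (64I/π)^(1/4) = (64×5.376×10^6/π)^(1/4) = 102 mm

d ≈ 102 mm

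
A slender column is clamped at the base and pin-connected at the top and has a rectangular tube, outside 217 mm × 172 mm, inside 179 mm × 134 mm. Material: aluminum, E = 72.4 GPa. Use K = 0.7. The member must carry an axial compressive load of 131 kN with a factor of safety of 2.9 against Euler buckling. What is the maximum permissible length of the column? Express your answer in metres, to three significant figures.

Weak-axis I_min = (h_o·b_o³ − h_i·b_i³)/12 with b_o = 172, b_i = 134.0 mm (shorter outer/inner sides).
I_min = (217×172³ − 179.0×134.0³)/12 = 5.613×10^7 mm⁴
I = 5.613×10^-5 m⁴
Required critical load P_cr = n·P = 2.9 × 131 = 379.9 kN = 3.799×10^5 N
From P_cr = π²EI/(K·L)²:  L = (1/K)·√(π²EI/P_cr) = (1/0.7)·√(π²×7.24×10^10×5.613×10^-5/3.799×10^5)
L = 14.7 m

L_max ≈ 14.7 m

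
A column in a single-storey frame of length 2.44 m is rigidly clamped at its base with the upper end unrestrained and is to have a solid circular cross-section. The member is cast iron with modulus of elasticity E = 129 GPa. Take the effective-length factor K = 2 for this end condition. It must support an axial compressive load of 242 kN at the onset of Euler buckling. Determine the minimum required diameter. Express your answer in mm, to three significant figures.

L_e = K·L = 2 × 2.44 = 4.880 m
Required I = P_cr·L_e²/(π²E) = 2.420×10^5 × 4.880² / (π² × 1.29×10^11) = 4.527×10^-6 m⁴
I_req = 4.527×10^6 mm⁴
Solid circle: I = πd⁴/64  ⇒  d = (64I/π)^(1/4) = (64×4.527×10^6/π)^(1/4) = 98.0 mm

d ≈ 98.0 mm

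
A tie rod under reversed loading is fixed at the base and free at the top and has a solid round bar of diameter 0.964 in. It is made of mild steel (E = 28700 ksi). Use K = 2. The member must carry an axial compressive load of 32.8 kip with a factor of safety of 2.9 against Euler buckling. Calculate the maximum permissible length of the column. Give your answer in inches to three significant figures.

I = πd⁴/64 = π×0.964⁴/64 = 4.239×10^-2 in⁴
Required critical load P_cr = n·P = 2.9 × 32.8 = 95.12 kip = 9.512×10^4 lb
From P_cr = π²EI/(K·L)²:  L = (1/K)·√(π²EI/P_cr) = (1/2)·√(π²×2.87×10^7×4.239×10^-2/9.512×10^4)
L = 5.62 in

L_max ≈ 5.62 in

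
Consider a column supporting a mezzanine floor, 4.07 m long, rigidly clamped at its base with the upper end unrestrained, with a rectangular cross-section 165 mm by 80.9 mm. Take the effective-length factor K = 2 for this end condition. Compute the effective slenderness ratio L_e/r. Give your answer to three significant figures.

λ ≈ 349

For a rectangle r_min = b/√12 = 80.9/√12 = 23.35 mm
L_e = K·L = 2 × 4.07 m = 8.140 m = 8140.0 mm
λ = L_e / r_min = 8140.0 / 23.35 = 349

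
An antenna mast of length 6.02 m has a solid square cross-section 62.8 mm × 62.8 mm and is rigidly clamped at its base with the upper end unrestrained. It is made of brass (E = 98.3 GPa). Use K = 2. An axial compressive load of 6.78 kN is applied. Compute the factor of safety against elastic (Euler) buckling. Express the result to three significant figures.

n ≈ 1.28

I = a⁴/12 = 62.8⁴/12 = 1.296×10^6 mm⁴
I = 1.296×10^6 mm⁴ = 1.296×10^-6 m⁴
Effective length L_e = K·L = 2 × 6.02 = 12.04 m
P_cr = π²EI / L_e² = π² × 98.3×10⁹ × 1.296×10^-6 / 12.04² = 8.675×10^3 N
Factor of safety n = P_cr / P = 8.6748 / 6.78 = 1.28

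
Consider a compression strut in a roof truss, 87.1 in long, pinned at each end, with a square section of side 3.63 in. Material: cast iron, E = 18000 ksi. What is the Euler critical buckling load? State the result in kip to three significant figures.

P_cr ≈ 339 kip

I = a⁴/12 = 3.63⁴/12 = 14.47 in⁴
Effective length L_e = K·L = 1 × 87.1 = 87.10 in
P_cr = π²EI / L_e² = π² × 18000×10³ × 14.47 / 87.10² = 3.388×10^5 lb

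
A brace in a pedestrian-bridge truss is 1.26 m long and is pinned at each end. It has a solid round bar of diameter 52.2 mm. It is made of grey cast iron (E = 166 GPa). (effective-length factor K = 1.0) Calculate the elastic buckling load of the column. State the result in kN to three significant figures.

P_cr ≈ 376 kN

I = πd⁴/64 = π×52.2⁴/64 = 3.645×10^5 mm⁴
I = 3.645×10^5 mm⁴ = 3.645×10^-7 m⁴
Effective length L_e = K·L = 1 × 1.26 = 1.260 m
P_cr = π²EI / L_e² = π² × 166×10⁹ × 3.645×10^-7 / 1.260² = 3.761×10^5 N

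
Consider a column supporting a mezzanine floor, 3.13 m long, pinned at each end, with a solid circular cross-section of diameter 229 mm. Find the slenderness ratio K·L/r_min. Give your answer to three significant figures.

λ ≈ 54.7

I = πd⁴/64 = π×229⁴/64 = 1.350×10^8 mm⁴
A = 4.119×10^4 mm²;  r_min = √(I/A) = √(1.350×10^8/4.119×10^4) = 57.25 mm
L_e = K·L = 1 × 3.13 m = 3.130 m = 3130.0 mm
λ = L_e / r_min = 3130.0 / 57.25 = 54.7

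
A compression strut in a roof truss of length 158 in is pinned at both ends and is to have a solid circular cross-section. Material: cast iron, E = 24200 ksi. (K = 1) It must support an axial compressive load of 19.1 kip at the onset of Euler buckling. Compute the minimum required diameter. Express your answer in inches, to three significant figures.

d ≈ 2.53 in

L_e = K·L = 1 × 158 = 158.0 in
Required I = P_cr·L_e²/(π²E) = 1.910×10^4 × 158.0² / (π² × 2.42×10^7) = 1.996 in⁴
Solid circle: I = πd⁴/64  ⇒  d = (64I/π)^(1/4) = (64×1.996/π)^(1/4) = 2.53 in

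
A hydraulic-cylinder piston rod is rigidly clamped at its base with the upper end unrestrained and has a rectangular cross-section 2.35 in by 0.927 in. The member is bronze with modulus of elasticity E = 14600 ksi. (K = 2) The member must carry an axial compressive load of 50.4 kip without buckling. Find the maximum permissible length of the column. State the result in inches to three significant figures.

L_max ≈ 10.6 in

Buckling occurs about the weak axis: I_min = h·b³/12 with b = 0.927 in (the shorter side).
I_min = 2.35×0.927³/12 = 0.1560 in⁴
At the buckling limit P_cr = P = 5.040×10^4 lb
From P_cr = π²EI/(K·L)²:  L = (1/K)·√(π²EI/P_cr) = (1/2)·√(π²×1.46×10^7×0.1560/5.040×10^4)
L = 10.6 in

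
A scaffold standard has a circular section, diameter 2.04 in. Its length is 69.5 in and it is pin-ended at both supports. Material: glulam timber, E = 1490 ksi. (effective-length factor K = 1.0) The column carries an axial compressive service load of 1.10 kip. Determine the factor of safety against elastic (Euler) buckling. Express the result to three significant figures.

I = πd⁴/64 = π×2.04⁴/64 = 0.8501 in⁴
Effective length L_e = K·L = 1 × 69.5 = 69.50 in
P_cr = π²EI / L_e² = π² × 1490×10³ × 0.8501 / 69.50² = 2.588×10^3 lb
Factor of safety n = P_cr / P = 2.5883 / 1.10 = 2.35

n ≈ 2.35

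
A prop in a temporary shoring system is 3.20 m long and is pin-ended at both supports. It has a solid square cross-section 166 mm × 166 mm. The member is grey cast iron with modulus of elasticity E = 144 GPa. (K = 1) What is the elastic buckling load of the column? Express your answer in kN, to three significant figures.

I = a⁴/12 = 166⁴/12 = 6.328×10^7 mm⁴
I = 6.328×10^7 mm⁴ = 6.328×10^-5 m⁴
Effective length L_e = K·L = 1 × 3.20 = 3.200 m
P_cr = π²EI / L_e² = π² × 144×10⁹ × 6.328×10^-5 / 3.200² = 8.782×10^6 N

P_cr ≈ 8780 kN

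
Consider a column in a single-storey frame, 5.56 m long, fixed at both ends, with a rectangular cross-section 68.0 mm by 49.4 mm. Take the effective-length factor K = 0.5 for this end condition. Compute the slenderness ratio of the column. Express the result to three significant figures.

Buckling occurs about the weak axis: I_min = h·b³/12 with b = 49.4 mm (the shorter side).
I_min = 68.0×49.4³/12 = 6.831×10^5 mm⁴
A = 3.359×10^3 mm²;  r_min = √(I/A) = √(6.831×10^5/3.359×10^3) = 14.26 mm
L_e = K·L = 0.5 × 5.56 m = 2.780 m = 2780.0 mm
λ = L_e / r_min = 2780.0 / 14.26 = 195

λ ≈ 195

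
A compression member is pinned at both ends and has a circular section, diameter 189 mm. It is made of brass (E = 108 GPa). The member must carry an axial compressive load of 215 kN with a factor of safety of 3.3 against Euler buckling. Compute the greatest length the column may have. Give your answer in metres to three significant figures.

L_max ≈ 9.70 m

I = πd⁴/64 = π×189⁴/64 = 6.264×10^7 mm⁴
I = 6.264×10^-5 m⁴
Required critical load P_cr = n·P = 3.3 × 215 = 709.5 kN = 7.095×10^5 N
From P_cr = π²EI/(K·L)²:  L = (1/K)·√(π²EI/P_cr) = (1/1)·√(π²×1.08×10^11×6.264×10^-5/7.095×10^5)
L = 9.70 m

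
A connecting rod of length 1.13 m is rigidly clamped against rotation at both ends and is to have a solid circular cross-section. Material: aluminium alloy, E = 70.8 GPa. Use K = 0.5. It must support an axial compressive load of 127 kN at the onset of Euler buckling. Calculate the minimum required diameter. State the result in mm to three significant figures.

L_e = K·L = 0.5 × 1.13 = 0.5650 m
Required I = P_cr·L_e²/(π²E) = 1.270×10^5 × 0.5650² / (π² × 7.08×10^10) = 5.802×10^-8 m⁴
I_req = 5.802×10^4 mm⁴
Solid circle: I = πd⁴/64  ⇒  d = (64I/π)^(1/4) = (64×5.802×10^4/π)^(1/4) = 33.0 mm

d ≈ 33.0 mm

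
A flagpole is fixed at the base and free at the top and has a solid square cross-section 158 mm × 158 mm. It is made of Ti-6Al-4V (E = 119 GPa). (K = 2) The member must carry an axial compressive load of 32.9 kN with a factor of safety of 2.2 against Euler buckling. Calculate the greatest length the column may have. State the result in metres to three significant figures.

L_max ≈ 14.5 m

I = a⁴/12 = 158⁴/12 = 5.193×10^7 mm⁴
I = 5.193×10^-5 m⁴
Required critical load P_cr = n·P = 2.2 × 32.9 = 72.38 kN = 7.238×10^4 N
From P_cr = π²EI/(K·L)²:  L = (1/K)·√(π²EI/P_cr) = (1/2)·√(π²×1.19×10^11×5.193×10^-5/7.238×10^4)
L = 14.5 m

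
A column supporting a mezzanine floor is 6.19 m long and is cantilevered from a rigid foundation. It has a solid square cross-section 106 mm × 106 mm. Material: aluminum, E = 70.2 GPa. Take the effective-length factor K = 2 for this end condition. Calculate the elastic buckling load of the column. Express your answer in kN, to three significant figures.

I = a⁴/12 = 106⁴/12 = 1.052×10^7 mm⁴
I = 1.052×10^7 mm⁴ = 1.052×10^-5 m⁴
Effective length L_e = K·L = 2 × 6.19 = 12.38 m
P_cr = π²EI / L_e² = π² × 70.2×10⁹ × 1.052×10^-5 / 12.38² = 4.756×10^4 N

P_cr ≈ 47.6 kN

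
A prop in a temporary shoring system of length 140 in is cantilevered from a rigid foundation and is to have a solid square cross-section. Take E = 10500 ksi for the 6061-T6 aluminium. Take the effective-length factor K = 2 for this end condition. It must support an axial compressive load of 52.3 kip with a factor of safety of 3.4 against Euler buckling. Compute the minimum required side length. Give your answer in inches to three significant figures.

a ≈ 6.34 in

Required P_cr = n·P = 3.4 × 52.3 = 177.8 kip
L_e = K·L = 2 × 140 = 280.0 in
Required I = P_cr·L_e²/(π²E) = 1.778×10^5 × 280.0² / (π² × 1.05×10^7) = 134.5 in⁴
Solid square: I = a⁴/12  ⇒  a = (12I)^(1/4) = (12×134.5)^(1/4) = 6.34 in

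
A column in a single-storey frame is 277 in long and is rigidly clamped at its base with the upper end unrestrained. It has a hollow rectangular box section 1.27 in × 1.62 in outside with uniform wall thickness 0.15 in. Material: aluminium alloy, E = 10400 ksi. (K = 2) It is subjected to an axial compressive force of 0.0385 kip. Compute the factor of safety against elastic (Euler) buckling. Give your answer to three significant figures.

n ≈ 1.53

Inner dimensions: h_i = 1.62 − 2×0.15 = 1.320 in, b_i = 1.27 − 2×0.15 = 0.9700 in
Weak-axis I_min = (h_o·b_o³ − h_i·b_i³)/12 with b_o = 1.27, b_i = 0.9700 in (shorter outer/inner sides).
I_min = (1.62×1.27³ − 1.320×0.9700³)/12 = 0.1761 in⁴
Effective length L_e = K·L = 2 × 277 = 554.0 in
P_cr = π²EI / L_e² = π² × 10400×10³ × 0.1761 / 554.0² = 58.91 lb
Factor of safety n = P_cr / P = 0.058907 / 0.0385 = 1.53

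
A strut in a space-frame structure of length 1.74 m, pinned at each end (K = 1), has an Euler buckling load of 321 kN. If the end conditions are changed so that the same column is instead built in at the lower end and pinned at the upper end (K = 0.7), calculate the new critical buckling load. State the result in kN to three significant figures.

P_cr ∝ 1/K², so P_cr,new = P_cr,old × (K_old/K_new)² = 321 × (1/0.7)²
= 321 × 2.041 = 655 kN

P_cr ≈ 655 kN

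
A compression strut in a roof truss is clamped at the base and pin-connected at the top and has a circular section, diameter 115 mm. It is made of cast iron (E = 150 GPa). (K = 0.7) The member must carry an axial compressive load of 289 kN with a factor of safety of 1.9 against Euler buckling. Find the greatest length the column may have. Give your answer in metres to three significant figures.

I = πd⁴/64 = π×115⁴/64 = 8.585×10^6 mm⁴
I = 8.585×10^-6 m⁴
Required critical load P_cr = n·P = 1.9 × 289 = 549.1 kN = 5.491×10^5 N
From P_cr = π²EI/(K·L)²:  L = (1/K)·√(π²EI/P_cr) = (1/0.7)·√(π²×1.50×10^11×8.585×10^-6/5.491×10^5)
L = 6.87 m

L_max ≈ 6.87 m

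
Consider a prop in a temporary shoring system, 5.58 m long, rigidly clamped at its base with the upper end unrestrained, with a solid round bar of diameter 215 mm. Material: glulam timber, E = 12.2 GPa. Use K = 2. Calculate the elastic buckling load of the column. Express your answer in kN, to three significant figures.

P_cr ≈ 101 kN

I = πd⁴/64 = π×215⁴/64 = 1.049×10^8 mm⁴
I = 1.049×10^8 mm⁴ = 1.049×10^-4 m⁴
Effective length L_e = K·L = 2 × 5.58 = 11.16 m
P_cr = π²EI / L_e² = π² × 12.2×10⁹ × 1.049×10^-4 / 11.16² = 1.014×10^5 N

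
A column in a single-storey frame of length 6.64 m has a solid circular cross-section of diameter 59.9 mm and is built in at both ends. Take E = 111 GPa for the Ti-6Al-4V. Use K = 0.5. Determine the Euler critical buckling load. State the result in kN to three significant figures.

I = πd⁴/64 = π×59.9⁴/64 = 6.319×10^5 mm⁴
I = 6.319×10^5 mm⁴ = 6.319×10^-7 m⁴
Effective length L_e = K·L = 0.5 × 6.64 = 3.320 m
P_cr = π²EI / L_e² = π² × 111×10⁹ × 6.319×10^-7 / 3.320² = 6.281×10^4 N

P_cr ≈ 62.8 kN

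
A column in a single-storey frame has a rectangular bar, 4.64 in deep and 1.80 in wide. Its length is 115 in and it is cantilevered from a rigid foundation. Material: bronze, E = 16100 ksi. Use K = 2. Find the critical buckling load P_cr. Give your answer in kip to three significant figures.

Buckling occurs about the weak axis: I_min = h·b³/12 with b = 1.80 in (the shorter side).
I_min = 4.64×1.80³/12 = 2.255 in⁴
Effective length L_e = K·L = 2 × 115 = 230.0 in
P_cr = π²EI / L_e² = π² × 16100×10³ × 2.255 / 230.0² = 6.774×10^3 lb

P_cr ≈ 6.77 kip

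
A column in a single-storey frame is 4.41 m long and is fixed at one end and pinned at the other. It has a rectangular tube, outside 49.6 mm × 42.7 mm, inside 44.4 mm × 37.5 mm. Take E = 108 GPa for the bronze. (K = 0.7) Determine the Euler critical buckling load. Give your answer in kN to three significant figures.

Weak-axis I_min = (h_o·b_o³ − h_i·b_i³)/12 with b_o = 42.7, b_i = 37.50 mm (shorter outer/inner sides).
I_min = (49.6×42.7³ − 44.40×37.50³)/12 = 1.267×10^5 mm⁴
I = 1.267×10^5 mm⁴ = 1.267×10^-7 m⁴
Effective length L_e = K·L = 0.7 × 4.41 = 3.087 m
P_cr = π²EI / L_e² = π² × 108×10⁹ × 1.267×10^-7 / 3.087² = 1.417×10^4 N

P_cr ≈ 14.2 kN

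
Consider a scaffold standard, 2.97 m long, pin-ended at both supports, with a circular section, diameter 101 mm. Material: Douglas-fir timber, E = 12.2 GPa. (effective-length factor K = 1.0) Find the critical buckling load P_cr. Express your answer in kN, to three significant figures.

I = πd⁴/64 = π×101⁴/64 = 5.108×10^6 mm⁴
I = 5.108×10^6 mm⁴ = 5.108×10^-6 m⁴
Effective length L_e = K·L = 1 × 2.97 = 2.970 m
P_cr = π²EI / L_e² = π² × 12.2×10⁹ × 5.108×10^-6 / 2.970² = 6.973×10^4 N

P_cr ≈ 69.7 kN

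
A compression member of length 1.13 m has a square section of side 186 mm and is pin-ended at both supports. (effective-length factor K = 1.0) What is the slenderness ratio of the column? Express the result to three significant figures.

For a square r = a/√12 = 186/√12 = 53.69 mm
L_e = K·L = 1 × 1.13 m = 1.130 m = 1130.0 mm
λ = L_e / r_min = 1130.0 / 53.69 = 21.0

λ ≈ 21.0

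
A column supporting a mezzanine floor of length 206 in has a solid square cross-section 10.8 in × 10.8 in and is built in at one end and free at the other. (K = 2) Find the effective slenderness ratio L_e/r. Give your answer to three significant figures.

λ ≈ 132

For a square r = a/√12 = 10.8/√12 = 3.118 in
L_e = K·L = 2 × 206 = 412.0 in
λ = L_e / r_min = 412.00 / 3.118 = 132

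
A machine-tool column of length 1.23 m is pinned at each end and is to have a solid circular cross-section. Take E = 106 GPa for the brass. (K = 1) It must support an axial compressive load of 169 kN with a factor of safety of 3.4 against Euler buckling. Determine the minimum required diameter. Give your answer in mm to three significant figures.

d ≈ 64.1 mm

Required P_cr = n·P = 3.4 × 169 = 574.6 kN
L_e = K·L = 1 × 1.23 = 1.230 m
Required I = P_cr·L_e²/(π²E) = 5.746×10^5 × 1.230² / (π² × 1.06×10^11) = 8.309×10^-7 m⁴
I_req = 8.309×10^5 mm⁴
Solid circle: I = πd⁴/64  ⇒  d = (64I/π)^(1/4) = (64×8.309×10^5/π)^(1/4) = 64.1 mm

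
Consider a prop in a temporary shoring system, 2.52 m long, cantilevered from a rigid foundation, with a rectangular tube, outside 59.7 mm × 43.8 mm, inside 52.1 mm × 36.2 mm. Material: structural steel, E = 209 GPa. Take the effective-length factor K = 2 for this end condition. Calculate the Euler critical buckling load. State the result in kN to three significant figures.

P_cr ≈ 17.2 kN

Weak-axis I_min = (h_o·b_o³ − h_i·b_i³)/12 with b_o = 43.8, b_i = 36.20 mm (shorter outer/inner sides).
I_min = (59.7×43.8³ − 52.10×36.20³)/12 = 2.121×10^5 mm⁴
I = 2.121×10^5 mm⁴ = 2.121×10^-7 m⁴
Effective length L_e = K·L = 2 × 2.52 = 5.040 m
P_cr = π²EI / L_e² = π² × 209×10⁹ × 2.121×10^-7 / 5.040² = 1.722×10^4 N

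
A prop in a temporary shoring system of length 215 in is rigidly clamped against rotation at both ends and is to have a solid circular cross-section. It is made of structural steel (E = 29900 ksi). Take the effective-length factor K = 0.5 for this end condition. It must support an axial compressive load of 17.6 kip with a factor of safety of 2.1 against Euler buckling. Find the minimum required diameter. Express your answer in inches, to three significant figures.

Required P_cr = n·P = 2.1 × 17.6 = 36.96 kip
L_e = K·L = 0.5 × 215 = 107.5 in
Required I = P_cr·L_e²/(π²E) = 3.696×10^4 × 107.5² / (π² × 2.99×10^7) = 1.447 in⁴
Solid circle: I = πd⁴/64  ⇒  d = (64I/π)^(1/4) = (64×1.447/π)^(1/4) = 2.33 in

d ≈ 2.33 in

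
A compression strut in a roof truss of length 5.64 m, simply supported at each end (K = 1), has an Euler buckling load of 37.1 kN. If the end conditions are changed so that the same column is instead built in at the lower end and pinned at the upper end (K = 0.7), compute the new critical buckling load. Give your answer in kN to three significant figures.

P_cr ≈ 75.7 kN

P_cr ∝ 1/K², so P_cr,new = P_cr,old × (K_old/K_new)² = 37.1 × (1/0.7)²
= 37.1 × 2.041 = 75.7 kN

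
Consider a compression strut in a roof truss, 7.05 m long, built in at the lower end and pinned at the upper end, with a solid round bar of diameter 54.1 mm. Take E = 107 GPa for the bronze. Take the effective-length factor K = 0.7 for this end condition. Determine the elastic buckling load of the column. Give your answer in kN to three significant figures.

I = πd⁴/64 = π×54.1⁴/64 = 4.205×10^5 mm⁴
I = 4.205×10^5 mm⁴ = 4.205×10^-7 m⁴
Effective length L_e = K·L = 0.7 × 7.05 = 4.935 m
P_cr = π²EI / L_e² = π² × 107×10⁹ × 4.205×10^-7 / 4.935² = 1.823×10^4 N

P_cr ≈ 18.2 kN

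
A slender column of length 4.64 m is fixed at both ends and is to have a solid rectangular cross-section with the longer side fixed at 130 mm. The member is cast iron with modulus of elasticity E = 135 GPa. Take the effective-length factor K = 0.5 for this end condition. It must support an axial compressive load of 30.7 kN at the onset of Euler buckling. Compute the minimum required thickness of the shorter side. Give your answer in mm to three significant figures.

L_e = K·L = 0.5 × 4.64 = 2.320 m
Required I = P_cr·L_e²/(π²E) = 3.070×10^4 × 2.320² / (π² × 1.35×10^11) = 1.240×10^-7 m⁴
I_req = 1.240×10^5 mm⁴
Rectangle, weak axis: I_min = h·b³/12 with h = 130 mm fixed  ⇒  b = (12I/h)^(1/3) = 22.5 mm

b ≈ 22.5 mm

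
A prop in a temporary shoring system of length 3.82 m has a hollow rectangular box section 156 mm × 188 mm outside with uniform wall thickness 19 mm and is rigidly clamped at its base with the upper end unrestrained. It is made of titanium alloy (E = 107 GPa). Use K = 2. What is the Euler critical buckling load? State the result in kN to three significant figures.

Inner dimensions: h_i = 188 − 2×19 = 150.0 mm, b_i = 156 − 2×19 = 118.0 mm
Weak-axis I_min = (h_o·b_o³ − h_i·b_i³)/12 with b_o = 156, b_i = 118.0 mm (shorter outer/inner sides).
I_min = (188×156³ − 150.0×118.0³)/12 = 3.894×10^7 mm⁴
I = 3.894×10^7 mm⁴ = 3.894×10^-5 m⁴
Effective length L_e = K·L = 2 × 3.82 = 7.640 m
P_cr = π²EI / L_e² = π² × 107×10⁹ × 3.894×10^-5 / 7.640² = 7.045×10^5 N

P_cr ≈ 705 kN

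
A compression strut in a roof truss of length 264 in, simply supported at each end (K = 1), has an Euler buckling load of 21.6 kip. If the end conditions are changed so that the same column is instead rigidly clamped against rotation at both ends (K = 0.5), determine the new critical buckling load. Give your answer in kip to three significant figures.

P_cr ≈ 86.4 kip

P_cr ∝ 1/K², so P_cr,new = P_cr,old × (K_old/K_new)² = 21.6 × (1/0.5)²
= 21.6 × 4.000 = 86.4 kip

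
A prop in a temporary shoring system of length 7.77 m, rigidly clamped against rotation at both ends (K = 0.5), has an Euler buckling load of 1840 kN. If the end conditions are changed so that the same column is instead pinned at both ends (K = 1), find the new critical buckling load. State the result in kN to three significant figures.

P_cr ∝ 1/K², so P_cr,new = P_cr,old × (K_old/K_new)² = 1840 × (0.5/1)²
= 1840 × 0.2500 = 460 kN

P_cr ≈ 460 kN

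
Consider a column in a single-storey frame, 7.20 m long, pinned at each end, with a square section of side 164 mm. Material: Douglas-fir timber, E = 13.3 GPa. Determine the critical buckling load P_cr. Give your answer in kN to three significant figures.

I = a⁴/12 = 164⁴/12 = 6.028×10^7 mm⁴
I = 6.028×10^7 mm⁴ = 6.028×10^-5 m⁴
Effective length L_e = K·L = 1 × 7.20 = 7.200 m
P_cr = π²EI / L_e² = π² × 13.3×10⁹ × 6.028×10^-5 / 7.200² = 1.526×10^5 N

P_cr ≈ 153 kN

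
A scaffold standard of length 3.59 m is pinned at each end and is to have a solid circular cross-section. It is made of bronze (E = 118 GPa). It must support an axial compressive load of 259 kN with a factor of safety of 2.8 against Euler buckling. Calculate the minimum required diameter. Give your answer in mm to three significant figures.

Required P_cr = n·P = 2.8 × 259 = 725.2 kN
L_e = K·L = 1 × 3.59 = 3.590 m
Required I = P_cr·L_e²/(π²E) = 7.252×10^5 × 3.590² / (π² × 1.18×10^11) = 8.025×10^-6 m⁴
I_req = 8.025×10^6 mm⁴
Solid circle: I = πd⁴/64  ⇒  d = (64I/π)^(1/4) = (64×8.025×10^6/π)^(1/4) = 113 mm

d ≈ 113 mm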